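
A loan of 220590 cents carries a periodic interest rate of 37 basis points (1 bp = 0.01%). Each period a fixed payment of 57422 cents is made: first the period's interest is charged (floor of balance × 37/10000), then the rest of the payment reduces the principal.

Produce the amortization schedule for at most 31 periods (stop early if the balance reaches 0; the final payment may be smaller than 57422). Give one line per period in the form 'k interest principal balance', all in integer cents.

1. interest=⌊220590·37/10000⌋=816; principal=57422-816=56606; balance=220590-56606=163984
2. interest=⌊163984·37/10000⌋=606; principal=57422-606=56816; balance=163984-56816=107168
3. interest=⌊107168·37/10000⌋=396; principal=57422-396=57026; balance=107168-57026=50142
4. interest=⌊50142·37/10000⌋=185; principal=min(57422-185,50142)=50142; balance=50142-50142=0

1 816 56606 163984
2 606 56816 107168
3 396 57026 50142
4 185 50142 0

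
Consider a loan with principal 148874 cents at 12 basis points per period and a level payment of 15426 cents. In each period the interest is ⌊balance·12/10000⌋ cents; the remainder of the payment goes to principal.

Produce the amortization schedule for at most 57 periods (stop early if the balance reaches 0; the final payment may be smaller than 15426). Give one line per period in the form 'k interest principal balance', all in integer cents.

1. interest=⌊148874·12/10000⌋=178; principal=15426-178=15248; balance=148874-15248=133626
2. interest=⌊133626·12/10000⌋=160; principal=15426-160=15266; balance=133626-15266=118360
3. interest=⌊118360·12/10000⌋=142; principal=15426-142=15284; balance=118360-15284=103076
4. interest=⌊103076·12/10000⌋=123; principal=15426-123=15303; balance=103076-15303=87773
5. interest=⌊87773·12/10000⌋=105; principal=15426-105=15321; balance=87773-15321=72452
6. interest=⌊72452·12/10000⌋=86; principal=15426-86=15340; balance=72452-15340=57112
7. interest=⌊57112·12/10000⌋=68; principal=15426-68=15358; balance=57112-15358=41754
8. interest=⌊41754·12/10000⌋=50; principal=15426-50=15376; balance=41754-15376=26378
9. interest=⌊26378·12/10000⌋=31; principal=15426-31=15395; balance=26378-15395=10983
10. interest=⌊10983·12/10000⌋=13; principal=min(15426-13,10983)=10983; balance=10983-10983=0

1 178 15248 133626
2 160 15266 118360
3 142 15284 103076
4 123 15303 87773
5 105 15321 72452
6 86 15340 57112
7 68 15358 41754
8 50 15376 26378
9 31 15395 10983
10 13 10983 0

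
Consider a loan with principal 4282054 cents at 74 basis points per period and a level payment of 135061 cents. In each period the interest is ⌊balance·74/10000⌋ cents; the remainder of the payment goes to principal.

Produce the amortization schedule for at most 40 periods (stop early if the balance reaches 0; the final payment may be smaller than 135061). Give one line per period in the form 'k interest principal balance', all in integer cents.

1 31687 103374 4178680
2 30922 104139 4074541
3 30151 104910 3969631
4 29375 105686 3863945
5 28593 106468 3757477
6 27805 107256 3650221
7 27011 108050 3542171
8 26212 108849 3433322
9 25406 109655 3323667
10 24595 110466 3213201
11 23777 111284 3101917
12 22954 112107 2989810
13 22124 112937 2876873
14 21288 113773 2763100
15 20446 114615 2648485
16 19598 115463 2533022
17 18744 116317 2416705
18 17883 117178 2299527
19 17016 118045 2181482
20 16142 118919 2062563
21 15262 119799 1942764
22 14376 120685 1822079
23 13483 121578 1700501
24 12583 122478 1578023
25 11677 123384 1454639
26 10764 124297 1330342
27 9844 125217 1205125
28 8917 126144 1078981
29 7984 127077 951904
30 7044 128017 823887
31 6096 128965 694922
32 5142 129919 565003
33 4181 130880 434123
34 3212 131849 302274
35 2236 132825 169449
36 1253 133808 35641
37 263 35641 0

1. interest=⌊4282054·74/10000⌋=31687; principal=135061-31687=103374; balance=4282054-103374=4178680
2. interest=⌊4178680·74/10000⌋=30922; principal=135061-30922=104139; balance=4178680-104139=4074541
3. interest=⌊4074541·74/10000⌋=30151; principal=135061-30151=104910; balance=4074541-104910=3969631
4. interest=⌊3969631·74/10000⌋=29375; principal=135061-29375=105686; balance=3969631-105686=3863945
5. interest=⌊3863945·74/10000⌋=28593; principal=135061-28593=106468; balance=3863945-106468=3757477
6. interest=⌊3757477·74/10000⌋=27805; principal=135061-27805=107256; balance=3757477-107256=3650221
7. interest=⌊3650221·74/10000⌋=27011; principal=135061-27011=108050; balance=3650221-108050=3542171
8. interest=⌊3542171·74/10000⌋=26212; principal=135061-26212=108849; balance=3542171-108849=3433322
9. interest=⌊3433322·74/10000⌋=25406; principal=135061-25406=109655; balance=3433322-109655=3323667
10. interest=⌊3323667·74/10000⌋=24595; principal=135061-24595=110466; balance=3323667-110466=3213201
11. interest=⌊3213201·74/10000⌋=23777; principal=135061-23777=111284; balance=3213201-111284=3101917
12. interest=⌊3101917·74/10000⌋=22954; principal=135061-22954=112107; balance=3101917-112107=2989810
13. interest=⌊2989810·74/10000⌋=22124; principal=135061-22124=112937; balance=2989810-112937=2876873
14. interest=⌊2876873·74/10000⌋=21288; principal=135061-21288=113773; balance=2876873-113773=2763100
15. interest=⌊2763100·74/10000⌋=20446; principal=135061-20446=114615; balance=2763100-114615=2648485
16. interest=⌊2648485·74/10000⌋=19598; principal=135061-19598=115463; balance=2648485-115463=2533022
17. interest=⌊2533022·74/10000⌋=18744; principal=135061-18744=116317; balance=2533022-116317=2416705
18. interest=⌊2416705·74/10000⌋=17883; principal=135061-17883=117178; balance=2416705-117178=2299527
19. interest=⌊2299527·74/10000⌋=17016; principal=135061-17016=118045; balance=2299527-118045=2181482
20. interest=⌊2181482·74/10000⌋=16142; principal=135061-16142=118919; balance=2181482-118919=2062563
21. interest=⌊2062563·74/10000⌋=15262; principal=135061-15262=119799; balance=2062563-119799=1942764
22. interest=⌊1942764·74/10000⌋=14376; principal=135061-14376=120685; balance=1942764-120685=1822079
23. interest=⌊1822079·74/10000⌋=13483; principal=135061-13483=121578; balance=1822079-121578=1700501
24. interest=⌊1700501·74/10000⌋=12583; principal=135061-12583=122478; balance=1700501-122478=1578023
25. interest=⌊1578023·74/10000⌋=11677; principal=135061-11677=123384; balance=1578023-123384=1454639
26. interest=⌊1454639·74/10000⌋=10764; principal=135061-10764=124297; balance=1454639-124297=1330342
27. interest=⌊1330342·74/10000⌋=9844; principal=135061-9844=125217; balance=1330342-125217=1205125
28. interest=⌊1205125·74/10000⌋=8917; principal=135061-8917=126144; balance=1205125-126144=1078981
29. interest=⌊1078981·74/10000⌋=7984; principal=135061-7984=127077; balance=1078981-127077=951904
30. interest=⌊951904·74/10000⌋=7044; principal=135061-7044=128017; balance=951904-128017=823887
31. interest=⌊823887·74/10000⌋=6096; principal=135061-6096=128965; balance=823887-128965=694922
32. interest=⌊694922·74/10000⌋=5142; principal=135061-5142=129919; balance=694922-129919=565003
33. interest=⌊565003·74/10000⌋=4181; principal=135061-4181=130880; balance=565003-130880=434123
34. interest=⌊434123·74/10000⌋=3212; principal=135061-3212=131849; balance=434123-131849=302274
35. interest=⌊302274·74/10000⌋=2236; principal=135061-2236=132825; balance=302274-132825=169449
36. interest=⌊169449·74/10000⌋=1253; principal=135061-1253=133808; balance=169449-133808=35641
37. interest=⌊35641·74/10000⌋=263; principal=min(135061-263,35641)=35641; balance=35641-35641=0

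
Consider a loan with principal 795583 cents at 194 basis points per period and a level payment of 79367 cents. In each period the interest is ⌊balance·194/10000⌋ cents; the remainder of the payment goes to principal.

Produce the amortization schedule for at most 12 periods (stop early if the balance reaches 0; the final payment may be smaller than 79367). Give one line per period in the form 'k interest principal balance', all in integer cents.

1 15434 63933 731650
2 14194 65173 666477
3 12929 66438 600039
4 11640 67727 532312
5 10326 69041 463271
6 8987 70380 392891
7 7622 71745 321146
8 6230 73137 248009
9 4811 74556 173453
10 3364 76003 97450
11 1890 77477 19973
12 387 19973 0

1. interest=⌊795583·194/10000⌋=15434; principal=79367-15434=63933; balance=795583-63933=731650
2. interest=⌊731650·194/10000⌋=14194; principal=79367-14194=65173; balance=731650-65173=666477
3. interest=⌊666477·194/10000⌋=12929; principal=79367-12929=66438; balance=666477-66438=600039
4. interest=⌊600039·194/10000⌋=11640; principal=79367-11640=67727; balance=600039-67727=532312
5. interest=⌊532312·194/10000⌋=10326; principal=79367-10326=69041; balance=532312-69041=463271
6. interest=⌊463271·194/10000⌋=8987; principal=79367-8987=70380; balance=463271-70380=392891
7. interest=⌊392891·194/10000⌋=7622; principal=79367-7622=71745; balance=392891-71745=321146
8. interest=⌊321146·194/10000⌋=6230; principal=79367-6230=73137; balance=321146-73137=248009
9. interest=⌊248009·194/10000⌋=4811; principal=79367-4811=74556; balance=248009-74556=173453
10. interest=⌊173453·194/10000⌋=3364; principal=79367-3364=76003; balance=173453-76003=97450
11. interest=⌊97450·194/10000⌋=1890; principal=79367-1890=77477; balance=97450-77477=19973
12. interest=⌊19973·194/10000⌋=387; principal=min(79367-387,19973)=19973; balance=19973-19973=0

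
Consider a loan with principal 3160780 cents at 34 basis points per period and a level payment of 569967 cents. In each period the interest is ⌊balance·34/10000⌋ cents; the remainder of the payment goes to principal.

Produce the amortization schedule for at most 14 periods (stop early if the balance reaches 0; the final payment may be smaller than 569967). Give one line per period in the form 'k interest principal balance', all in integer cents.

1 10746 559221 2601559
2 8845 561122 2040437
3 6937 563030 1477407
4 5023 564944 912463
5 3102 566865 345598
6 1175 345598 0

1. interest=⌊3160780·34/10000⌋=10746; principal=569967-10746=559221; balance=3160780-559221=2601559
2. interest=⌊2601559·34/10000⌋=8845; principal=569967-8845=561122; balance=2601559-561122=2040437
3. interest=⌊2040437·34/10000⌋=6937; principal=569967-6937=563030; balance=2040437-563030=1477407
4. interest=⌊1477407·34/10000⌋=5023; principal=569967-5023=564944; balance=1477407-564944=912463
5. interest=⌊912463·34/10000⌋=3102; principal=569967-3102=566865; balance=912463-566865=345598
6. interest=⌊345598·34/10000⌋=1175; principal=min(569967-1175,345598)=345598; balance=345598-345598=0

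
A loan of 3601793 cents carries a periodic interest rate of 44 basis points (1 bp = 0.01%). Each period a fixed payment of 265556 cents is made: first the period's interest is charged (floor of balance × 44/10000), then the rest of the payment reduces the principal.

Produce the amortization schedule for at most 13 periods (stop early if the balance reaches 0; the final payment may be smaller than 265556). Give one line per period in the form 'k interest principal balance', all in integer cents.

1 15847 249709 3352084
2 14749 250807 3101277
3 13645 251911 2849366
4 12537 253019 2596347
5 11423 254133 2342214
6 10305 255251 2086963
7 9182 256374 1830589
8 8054 257502 1573087
9 6921 258635 1314452
10 5783 259773 1054679
11 4640 260916 793763
12 3492 262064 531699
13 2339 263217 268482

1. interest=⌊3601793·44/10000⌋=15847; principal=265556-15847=249709; balance=3601793-249709=3352084
2. interest=⌊3352084·44/10000⌋=14749; principal=265556-14749=250807; balance=3352084-250807=3101277
3. interest=⌊3101277·44/10000⌋=13645; principal=265556-13645=251911; balance=3101277-251911=2849366
4. interest=⌊2849366·44/10000⌋=12537; principal=265556-12537=253019; balance=2849366-253019=2596347
5. interest=⌊2596347·44/10000⌋=11423; principal=265556-11423=254133; balance=2596347-254133=2342214
6. interest=⌊2342214·44/10000⌋=10305; principal=265556-10305=255251; balance=2342214-255251=2086963
7. interest=⌊2086963·44/10000⌋=9182; principal=265556-9182=256374; balance=2086963-256374=1830589
8. interest=⌊1830589·44/10000⌋=8054; principal=265556-8054=257502; balance=1830589-257502=1573087
9. interest=⌊1573087·44/10000⌋=6921; principal=265556-6921=258635; balance=1573087-258635=1314452
10. interest=⌊1314452·44/10000⌋=5783; principal=265556-5783=259773; balance=1314452-259773=1054679
11. interest=⌊1054679·44/10000⌋=4640; principal=265556-4640=260916; balance=1054679-260916=793763
12. interest=⌊793763·44/10000⌋=3492; principal=265556-3492=262064; balance=793763-262064=531699
13. interest=⌊531699·44/10000⌋=2339; principal=265556-2339=263217; balance=531699-263217=268482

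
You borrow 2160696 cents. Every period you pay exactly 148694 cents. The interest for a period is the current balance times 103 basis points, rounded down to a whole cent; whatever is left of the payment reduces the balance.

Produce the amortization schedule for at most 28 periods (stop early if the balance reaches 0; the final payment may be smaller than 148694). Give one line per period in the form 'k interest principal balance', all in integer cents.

1. interest=⌊2160696·103/10000⌋=22255; principal=148694-22255=126439; balance=2160696-126439=2034257
2. interest=⌊2034257·103/10000⌋=20952; principal=148694-20952=127742; balance=2034257-127742=1906515
3. interest=⌊1906515·103/10000⌋=19637; principal=148694-19637=129057; balance=1906515-129057=1777458
4. interest=⌊1777458·103/10000⌋=18307; principal=148694-18307=130387; balance=1777458-130387=1647071
5. interest=⌊1647071·103/10000⌋=16964; principal=148694-16964=131730; balance=1647071-131730=1515341
6. interest=⌊1515341·103/10000⌋=15608; principal=148694-15608=133086; balance=1515341-133086=1382255
7. interest=⌊1382255·103/10000⌋=14237; principal=148694-14237=134457; balance=1382255-134457=1247798
8. interest=⌊1247798·103/10000⌋=12852; principal=148694-12852=135842; balance=1247798-135842=1111956
9. interest=⌊1111956·103/10000⌋=11453; principal=148694-11453=137241; balance=1111956-137241=974715
10. interest=⌊974715·103/10000⌋=10039; principal=148694-10039=138655; balance=974715-138655=836060
11. interest=⌊836060·103/10000⌋=8611; principal=148694-8611=140083; balance=836060-140083=695977
12. interest=⌊695977·103/10000⌋=7168; principal=148694-7168=141526; balance=695977-141526=554451
13. interest=⌊554451·103/10000⌋=5710; principal=148694-5710=142984; balance=554451-142984=411467
14. interest=⌊411467·103/10000⌋=4238; principal=148694-4238=144456; balance=411467-144456=267011
15. interest=⌊267011·103/10000⌋=2750; principal=148694-2750=145944; balance=267011-145944=121067
16. interest=⌊121067·103/10000⌋=1246; principal=min(148694-1246,121067)=121067; balance=121067-121067=0

1 22255 126439 2034257
2 20952 127742 1906515
3 19637 129057 1777458
4 18307 130387 1647071
5 16964 131730 1515341
6 15608 133086 1382255
7 14237 134457 1247798
8 12852 135842 1111956
9 11453 137241 974715
10 10039 138655 836060
11 8611 140083 695977
12 7168 141526 554451
13 5710 142984 411467
14 4238 144456 267011
15 2750 145944 121067
16 1246 121067 0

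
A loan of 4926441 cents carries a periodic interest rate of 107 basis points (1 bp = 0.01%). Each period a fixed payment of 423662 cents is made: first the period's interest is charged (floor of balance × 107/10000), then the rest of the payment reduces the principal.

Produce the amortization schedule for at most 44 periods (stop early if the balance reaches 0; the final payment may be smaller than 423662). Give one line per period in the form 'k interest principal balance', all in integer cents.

1 52712 370950 4555491
2 48743 374919 4180572
3 44732 378930 3801642
4 40677 382985 3418657
5 36579 387083 3031574
6 32437 391225 2640349
7 28251 395411 2244938
8 24020 399642 1845296
9 19744 403918 1441378
10 15422 408240 1033138
11 11054 412608 620530
12 6639 417023 203507
13 2177 203507 0

1. interest=⌊4926441·107/10000⌋=52712; principal=423662-52712=370950; balance=4926441-370950=4555491
2. interest=⌊4555491·107/10000⌋=48743; principal=423662-48743=374919; balance=4555491-374919=4180572
3. interest=⌊4180572·107/10000⌋=44732; principal=423662-44732=378930; balance=4180572-378930=3801642
4. interest=⌊3801642·107/10000⌋=40677; principal=423662-40677=382985; balance=3801642-382985=3418657
5. interest=⌊3418657·107/10000⌋=36579; principal=423662-36579=387083; balance=3418657-387083=3031574
6. interest=⌊3031574·107/10000⌋=32437; principal=423662-32437=391225; balance=3031574-391225=2640349
7. interest=⌊2640349·107/10000⌋=28251; principal=423662-28251=395411; balance=2640349-395411=2244938
8. interest=⌊2244938·107/10000⌋=24020; principal=423662-24020=399642; balance=2244938-399642=1845296
9. interest=⌊1845296·107/10000⌋=19744; principal=423662-19744=403918; balance=1845296-403918=1441378
10. interest=⌊1441378·107/10000⌋=15422; principal=423662-15422=408240; balance=1441378-408240=1033138
11. interest=⌊1033138·107/10000⌋=11054; principal=423662-11054=412608; balance=1033138-412608=620530
12. interest=⌊620530·107/10000⌋=6639; principal=423662-6639=417023; balance=620530-417023=203507
13. interest=⌊203507·107/10000⌋=2177; principal=min(423662-2177,203507)=203507; balance=203507-203507=0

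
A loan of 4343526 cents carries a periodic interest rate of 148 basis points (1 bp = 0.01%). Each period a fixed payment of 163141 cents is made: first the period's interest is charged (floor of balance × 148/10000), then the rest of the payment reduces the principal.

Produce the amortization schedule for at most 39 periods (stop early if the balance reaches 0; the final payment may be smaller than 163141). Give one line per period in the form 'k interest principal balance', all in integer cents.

1 64284 98857 4244669
2 62821 100320 4144349
3 61336 101805 4042544
4 59829 103312 3939232
5 58300 104841 3834391
6 56748 106393 3727998
7 55174 107967 3620031
8 53576 109565 3510466
9 51954 111187 3399279
10 50309 112832 3286447
11 48639 114502 3171945
12 46944 116197 3055748
13 45225 117916 2937832
14 43479 119662 2818170
15 41708 121433 2696737
16 39911 123230 2573507
17 38087 125054 2448453
18 36237 126904 2321549
19 34358 128783 2192766
20 32452 130689 2062077
21 30518 132623 1929454
22 28555 134586 1794868
23 26564 136577 1658291
24 24542 138599 1519692
25 22491 140650 1379042
26 20409 142732 1236310
27 18297 144844 1091466
28 16153 146988 944478
29 13978 149163 795315
30 11770 151371 643944
31 9530 153611 490333
32 7256 155885 334448
33 4949 158192 176256
34 2608 160533 15723
35 232 15723 0

1. interest=⌊4343526·148/10000⌋=64284; principal=163141-64284=98857; balance=4343526-98857=4244669
2. interest=⌊4244669·148/10000⌋=62821; principal=163141-62821=100320; balance=4244669-100320=4144349
3. interest=⌊4144349·148/10000⌋=61336; principal=163141-61336=101805; balance=4144349-101805=4042544
4. interest=⌊4042544·148/10000⌋=59829; principal=163141-59829=103312; balance=4042544-103312=3939232
5. interest=⌊3939232·148/10000⌋=58300; principal=163141-58300=104841; balance=3939232-104841=3834391
6. interest=⌊3834391·148/10000⌋=56748; principal=163141-56748=106393; balance=3834391-106393=3727998
7. interest=⌊3727998·148/10000⌋=55174; principal=163141-55174=107967; balance=3727998-107967=3620031
8. interest=⌊3620031·148/10000⌋=53576; principal=163141-53576=109565; balance=3620031-109565=3510466
9. interest=⌊3510466·148/10000⌋=51954; principal=163141-51954=111187; balance=3510466-111187=3399279
10. interest=⌊3399279·148/10000⌋=50309; principal=163141-50309=112832; balance=3399279-112832=3286447
11. interest=⌊3286447·148/10000⌋=48639; principal=163141-48639=114502; balance=3286447-114502=3171945
12. interest=⌊3171945·148/10000⌋=46944; principal=163141-46944=116197; balance=3171945-116197=3055748
13. interest=⌊3055748·148/10000⌋=45225; principal=163141-45225=117916; balance=3055748-117916=2937832
14. interest=⌊2937832·148/10000⌋=43479; principal=163141-43479=119662; balance=2937832-119662=2818170
15. interest=⌊2818170·148/10000⌋=41708; principal=163141-41708=121433; balance=2818170-121433=2696737
16. interest=⌊2696737·148/10000⌋=39911; principal=163141-39911=123230; balance=2696737-123230=2573507
17. interest=⌊2573507·148/10000⌋=38087; principal=163141-38087=125054; balance=2573507-125054=2448453
18. interest=⌊2448453·148/10000⌋=36237; principal=163141-36237=126904; balance=2448453-126904=2321549
19. interest=⌊2321549·148/10000⌋=34358; principal=163141-34358=128783; balance=2321549-128783=2192766
20. interest=⌊2192766·148/10000⌋=32452; principal=163141-32452=130689; balance=2192766-130689=2062077
21. interest=⌊2062077·148/10000⌋=30518; principal=163141-30518=132623; balance=2062077-132623=1929454
22. interest=⌊1929454·148/10000⌋=28555; principal=163141-28555=134586; balance=1929454-134586=1794868
23. interest=⌊1794868·148/10000⌋=26564; principal=163141-26564=136577; balance=1794868-136577=1658291
24. interest=⌊1658291·148/10000⌋=24542; principal=163141-24542=138599; balance=1658291-138599=1519692
25. interest=⌊1519692·148/10000⌋=22491; principal=163141-22491=140650; balance=1519692-140650=1379042
26. interest=⌊1379042·148/10000⌋=20409; principal=163141-20409=142732; balance=1379042-142732=1236310
27. interest=⌊1236310·148/10000⌋=18297; principal=163141-18297=144844; balance=1236310-144844=1091466
28. interest=⌊1091466·148/10000⌋=16153; principal=163141-16153=146988; balance=1091466-146988=944478
29. interest=⌊944478·148/10000⌋=13978; principal=163141-13978=149163; balance=944478-149163=795315
30. interest=⌊795315·148/10000⌋=11770; principal=163141-11770=151371; balance=795315-151371=643944
31. interest=⌊643944·148/10000⌋=9530; principal=163141-9530=153611; balance=643944-153611=490333
32. interest=⌊490333·148/10000⌋=7256; principal=163141-7256=155885; balance=490333-155885=334448
33. interest=⌊334448·148/10000⌋=4949; principal=163141-4949=158192; balance=334448-158192=176256
34. interest=⌊176256·148/10000⌋=2608; principal=163141-2608=160533; balance=176256-160533=15723
35. interest=⌊15723·148/10000⌋=232; principal=min(163141-232,15723)=15723; balance=15723-15723=0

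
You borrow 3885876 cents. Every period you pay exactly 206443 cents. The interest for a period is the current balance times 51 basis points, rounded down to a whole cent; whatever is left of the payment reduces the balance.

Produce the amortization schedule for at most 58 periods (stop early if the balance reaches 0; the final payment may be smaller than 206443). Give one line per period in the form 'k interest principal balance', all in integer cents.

1. interest=⌊3885876·51/10000⌋=19817; principal=206443-19817=186626; balance=3885876-186626=3699250
2. interest=⌊3699250·51/10000⌋=18866; principal=206443-18866=187577; balance=3699250-187577=3511673
3. interest=⌊3511673·51/10000⌋=17909; principal=206443-17909=188534; balance=3511673-188534=3323139
4. interest=⌊3323139·51/10000⌋=16948; principal=206443-16948=189495; balance=3323139-189495=3133644
5. interest=⌊3133644·51/10000⌋=15981; principal=206443-15981=190462; balance=3133644-190462=2943182
6. interest=⌊2943182·51/10000⌋=15010; principal=206443-15010=191433; balance=2943182-191433=2751749
7. interest=⌊2751749·51/10000⌋=14033; principal=206443-14033=192410; balance=2751749-192410=2559339
8. interest=⌊2559339·51/10000⌋=13052; principal=206443-13052=193391; balance=2559339-193391=2365948
9. interest=⌊2365948·51/10000⌋=12066; principal=206443-12066=194377; balance=2365948-194377=2171571
10. interest=⌊2171571·51/10000⌋=11075; principal=206443-11075=195368; balance=2171571-195368=1976203
11. interest=⌊1976203·51/10000⌋=10078; principal=206443-10078=196365; balance=1976203-196365=1779838
12. interest=⌊1779838·51/10000⌋=9077; principal=206443-9077=197366; balance=1779838-197366=1582472
13. interest=⌊1582472·51/10000⌋=8070; principal=206443-8070=198373; balance=1582472-198373=1384099
14. interest=⌊1384099·51/10000⌋=7058; principal=206443-7058=199385; balance=1384099-199385=1184714
15. interest=⌊1184714·51/10000⌋=6042; principal=206443-6042=200401; balance=1184714-200401=984313
16. interest=⌊984313·51/10000⌋=5019; principal=206443-5019=201424; balance=984313-201424=782889
17. interest=⌊782889·51/10000⌋=3992; principal=206443-3992=202451; balance=782889-202451=580438
18. interest=⌊580438·51/10000⌋=2960; principal=206443-2960=203483; balance=580438-203483=376955
19. interest=⌊376955·51/10000⌋=1922; principal=206443-1922=204521; balance=376955-204521=172434
20. interest=⌊172434·51/10000⌋=879; principal=min(206443-879,172434)=172434; balance=172434-172434=0

1 19817 186626 3699250
2 18866 187577 3511673
3 17909 188534 3323139
4 16948 189495 3133644
5 15981 190462 2943182
6 15010 191433 2751749
7 14033 192410 2559339
8 13052 193391 2365948
9 12066 194377 2171571
10 11075 195368 1976203
11 10078 196365 1779838
12 9077 197366 1582472
13 8070 198373 1384099
14 7058 199385 1184714
15 6042 200401 984313
16 5019 201424 782889
17 3992 202451 580438
18 2960 203483 376955
19 1922 204521 172434
20 879 172434 0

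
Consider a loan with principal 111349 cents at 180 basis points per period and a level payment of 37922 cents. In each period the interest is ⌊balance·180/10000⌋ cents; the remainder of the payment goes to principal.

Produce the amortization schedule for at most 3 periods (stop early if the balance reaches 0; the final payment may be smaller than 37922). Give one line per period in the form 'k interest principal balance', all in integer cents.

1 2004 35918 75431
2 1357 36565 38866
3 699 37223 1643

1. interest=⌊111349·180/10000⌋=2004; principal=37922-2004=35918; balance=111349-35918=75431
2. interest=⌊75431·180/10000⌋=1357; principal=37922-1357=36565; balance=75431-36565=38866
3. interest=⌊38866·180/10000⌋=699; principal=37922-699=37223; balance=38866-37223=1643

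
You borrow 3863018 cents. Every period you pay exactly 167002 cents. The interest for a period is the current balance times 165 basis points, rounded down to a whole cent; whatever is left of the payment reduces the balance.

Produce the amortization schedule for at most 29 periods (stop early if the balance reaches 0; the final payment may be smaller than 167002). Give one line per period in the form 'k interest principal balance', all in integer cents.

1 63739 103263 3759755
2 62035 104967 3654788
3 60304 106698 3548090
4 58543 108459 3439631
5 56753 110249 3329382
6 54934 112068 3217314
7 53085 113917 3103397
8 51206 115796 2987601
9 49295 117707 2869894
10 47353 119649 2750245
11 45379 121623 2628622
12 43372 123630 2504992
13 41332 125670 2379322
14 39258 127744 2251578
15 37151 129851 2121727
16 35008 131994 1989733
17 32830 134172 1855561
18 30616 136386 1719175
19 28366 138636 1580539
20 26078 140924 1439615
21 23753 143249 1296366
22 21390 145612 1150754
23 18987 148015 1002739
24 16545 150457 852282
25 14062 152940 699342
26 11539 155463 543879
27 8974 158028 385851
28 6366 160636 225215
29 3716 163286 61929

1. interest=⌊3863018·165/10000⌋=63739; principal=167002-63739=103263; balance=3863018-103263=3759755
2. interest=⌊3759755·165/10000⌋=62035; principal=167002-62035=104967; balance=3759755-104967=3654788
3. interest=⌊3654788·165/10000⌋=60304; principal=167002-60304=106698; balance=3654788-106698=3548090
4. interest=⌊3548090·165/10000⌋=58543; principal=167002-58543=108459; balance=3548090-108459=3439631
5. interest=⌊3439631·165/10000⌋=56753; principal=167002-56753=110249; balance=3439631-110249=3329382
6. interest=⌊3329382·165/10000⌋=54934; principal=167002-54934=112068; balance=3329382-112068=3217314
7. interest=⌊3217314·165/10000⌋=53085; principal=167002-53085=113917; balance=3217314-113917=3103397
8. interest=⌊3103397·165/10000⌋=51206; principal=167002-51206=115796; balance=3103397-115796=2987601
9. interest=⌊2987601·165/10000⌋=49295; principal=167002-49295=117707; balance=2987601-117707=2869894
10. interest=⌊2869894·165/10000⌋=47353; principal=167002-47353=119649; balance=2869894-119649=2750245
11. interest=⌊2750245·165/10000⌋=45379; principal=167002-45379=121623; balance=2750245-121623=2628622
12. interest=⌊2628622·165/10000⌋=43372; principal=167002-43372=123630; balance=2628622-123630=2504992
13. interest=⌊2504992·165/10000⌋=41332; principal=167002-41332=125670; balance=2504992-125670=2379322
14. interest=⌊2379322·165/10000⌋=39258; principal=167002-39258=127744; balance=2379322-127744=2251578
15. interest=⌊2251578·165/10000⌋=37151; principal=167002-37151=129851; balance=2251578-129851=2121727
16. interest=⌊2121727·165/10000⌋=35008; principal=167002-35008=131994; balance=2121727-131994=1989733
17. interest=⌊1989733·165/10000⌋=32830; principal=167002-32830=134172; balance=1989733-134172=1855561
18. interest=⌊1855561·165/10000⌋=30616; principal=167002-30616=136386; balance=1855561-136386=1719175
19. interest=⌊1719175·165/10000⌋=28366; principal=167002-28366=138636; balance=1719175-138636=1580539
20. interest=⌊1580539·165/10000⌋=26078; principal=167002-26078=140924; balance=1580539-140924=1439615
21. interest=⌊1439615·165/10000⌋=23753; principal=167002-23753=143249; balance=1439615-143249=1296366
22. interest=⌊1296366·165/10000⌋=21390; principal=167002-21390=145612; balance=1296366-145612=1150754
23. interest=⌊1150754·165/10000⌋=18987; principal=167002-18987=148015; balance=1150754-148015=1002739
24. interest=⌊1002739·165/10000⌋=16545; principal=167002-16545=150457; balance=1002739-150457=852282
25. interest=⌊852282·165/10000⌋=14062; principal=167002-14062=152940; balance=852282-152940=699342
26. interest=⌊699342·165/10000⌋=11539; principal=167002-11539=155463; balance=699342-155463=543879
27. interest=⌊543879·165/10000⌋=8974; principal=167002-8974=158028; balance=543879-158028=385851
28. interest=⌊385851·165/10000⌋=6366; principal=167002-6366=160636; balance=385851-160636=225215
29. interest=⌊225215·165/10000⌋=3716; principal=167002-3716=163286; balance=225215-163286=61929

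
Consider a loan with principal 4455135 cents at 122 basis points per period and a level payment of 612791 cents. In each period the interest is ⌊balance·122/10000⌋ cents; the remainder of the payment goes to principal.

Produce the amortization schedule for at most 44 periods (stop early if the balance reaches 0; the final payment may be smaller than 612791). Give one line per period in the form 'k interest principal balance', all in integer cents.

1. interest=⌊4455135·122/10000⌋=54352; principal=612791-54352=558439; balance=4455135-558439=3896696
2. interest=⌊3896696·122/10000⌋=47539; principal=612791-47539=565252; balance=3896696-565252=3331444
3. interest=⌊3331444·122/10000⌋=40643; principal=612791-40643=572148; balance=3331444-572148=2759296
4. interest=⌊2759296·122/10000⌋=33663; principal=612791-33663=579128; balance=2759296-579128=2180168
5. interest=⌊2180168·122/10000⌋=26598; principal=612791-26598=586193; balance=2180168-586193=1593975
6. interest=⌊1593975·122/10000⌋=19446; principal=612791-19446=593345; balance=1593975-593345=1000630
7. interest=⌊1000630·122/10000⌋=12207; principal=612791-12207=600584; balance=1000630-600584=400046
8. interest=⌊400046·122/10000⌋=4880; principal=min(612791-4880,400046)=400046; balance=400046-400046=0

1 54352 558439 3896696
2 47539 565252 3331444
3 40643 572148 2759296
4 33663 579128 2180168
5 26598 586193 1593975
6 19446 593345 1000630
7 12207 600584 400046
8 4880 400046 0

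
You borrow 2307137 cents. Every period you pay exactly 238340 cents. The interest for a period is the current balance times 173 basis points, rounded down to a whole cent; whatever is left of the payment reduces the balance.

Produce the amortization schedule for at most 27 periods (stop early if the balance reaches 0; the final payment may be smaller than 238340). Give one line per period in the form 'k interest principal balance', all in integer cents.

1 39913 198427 2108710
2 36480 201860 1906850
3 32988 205352 1701498
4 29435 208905 1492593
5 25821 212519 1280074
6 22145 216195 1063879
7 18405 219935 843944
8 14600 223740 620204
9 10729 227611 392593
10 6791 231549 161044
11 2786 161044 0

1. interest=⌊2307137·173/10000⌋=39913; principal=238340-39913=198427; balance=2307137-198427=2108710
2. interest=⌊2108710·173/10000⌋=36480; principal=238340-36480=201860; balance=2108710-201860=1906850
3. interest=⌊1906850·173/10000⌋=32988; principal=238340-32988=205352; balance=1906850-205352=1701498
4. interest=⌊1701498·173/10000⌋=29435; principal=238340-29435=208905; balance=1701498-208905=1492593
5. interest=⌊1492593·173/10000⌋=25821; principal=238340-25821=212519; balance=1492593-212519=1280074
6. interest=⌊1280074·173/10000⌋=22145; principal=238340-22145=216195; balance=1280074-216195=1063879
7. interest=⌊1063879·173/10000⌋=18405; principal=238340-18405=219935; balance=1063879-219935=843944
8. interest=⌊843944·173/10000⌋=14600; principal=238340-14600=223740; balance=843944-223740=620204
9. interest=⌊620204·173/10000⌋=10729; principal=238340-10729=227611; balance=620204-227611=392593
10. interest=⌊392593·173/10000⌋=6791; principal=238340-6791=231549; balance=392593-231549=161044
11. interest=⌊161044·173/10000⌋=2786; principal=min(238340-2786,161044)=161044; balance=161044-161044=0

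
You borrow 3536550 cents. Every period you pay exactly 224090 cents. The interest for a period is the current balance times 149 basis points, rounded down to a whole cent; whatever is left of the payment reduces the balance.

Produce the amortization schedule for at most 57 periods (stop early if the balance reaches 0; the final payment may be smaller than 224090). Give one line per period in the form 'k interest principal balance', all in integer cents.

1 52694 171396 3365154
2 50140 173950 3191204
3 47548 176542 3014662
4 44918 179172 2835490
5 42248 181842 2653648
6 39539 184551 2469097
7 36789 187301 2281796
8 33998 190092 2091704
9 31166 192924 1898780
10 28291 195799 1702981
11 25374 198716 1504265
12 22413 201677 1302588
13 19408 204682 1097906
14 16358 207732 890174
15 13263 210827 679347
16 10122 213968 465379
17 6934 217156 248223
18 3698 220392 27831
19 414 27831 0

1. interest=⌊3536550·149/10000⌋=52694; principal=224090-52694=171396; balance=3536550-171396=3365154
2. interest=⌊3365154·149/10000⌋=50140; principal=224090-50140=173950; balance=3365154-173950=3191204
3. interest=⌊3191204·149/10000⌋=47548; principal=224090-47548=176542; balance=3191204-176542=3014662
4. interest=⌊3014662·149/10000⌋=44918; principal=224090-44918=179172; balance=3014662-179172=2835490
5. interest=⌊2835490·149/10000⌋=42248; principal=224090-42248=181842; balance=2835490-181842=2653648
6. interest=⌊2653648·149/10000⌋=39539; principal=224090-39539=184551; balance=2653648-184551=2469097
7. interest=⌊2469097·149/10000⌋=36789; principal=224090-36789=187301; balance=2469097-187301=2281796
8. interest=⌊2281796·149/10000⌋=33998; principal=224090-33998=190092; balance=2281796-190092=2091704
9. interest=⌊2091704·149/10000⌋=31166; principal=224090-31166=192924; balance=2091704-192924=1898780
10. interest=⌊1898780·149/10000⌋=28291; principal=224090-28291=195799; balance=1898780-195799=1702981
11. interest=⌊1702981·149/10000⌋=25374; principal=224090-25374=198716; balance=1702981-198716=1504265
12. interest=⌊1504265·149/10000⌋=22413; principal=224090-22413=201677; balance=1504265-201677=1302588
13. interest=⌊1302588·149/10000⌋=19408; principal=224090-19408=204682; balance=1302588-204682=1097906
14. interest=⌊1097906·149/10000⌋=16358; principal=224090-16358=207732; balance=1097906-207732=890174
15. interest=⌊890174·149/10000⌋=13263; principal=224090-13263=210827; balance=890174-210827=679347
16. interest=⌊679347·149/10000⌋=10122; principal=224090-10122=213968; balance=679347-213968=465379
17. interest=⌊465379·149/10000⌋=6934; principal=224090-6934=217156; balance=465379-217156=248223
18. interest=⌊248223·149/10000⌋=3698; principal=224090-3698=220392; balance=248223-220392=27831
19. interest=⌊27831·149/10000⌋=414; principal=min(224090-414,27831)=27831; balance=27831-27831=0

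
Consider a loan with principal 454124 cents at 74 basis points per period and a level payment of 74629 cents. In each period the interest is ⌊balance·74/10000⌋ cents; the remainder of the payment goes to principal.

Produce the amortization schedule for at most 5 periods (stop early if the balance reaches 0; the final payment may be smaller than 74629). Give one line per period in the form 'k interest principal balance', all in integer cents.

1. interest=⌊454124·74/10000⌋=3360; principal=74629-3360=71269; balance=454124-71269=382855
2. interest=⌊382855·74/10000⌋=2833; principal=74629-2833=71796; balance=382855-71796=311059
3. interest=⌊311059·74/10000⌋=2301; principal=74629-2301=72328; balance=311059-72328=238731
4. interest=⌊238731·74/10000⌋=1766; principal=74629-1766=72863; balance=238731-72863=165868
5. interest=⌊165868·74/10000⌋=1227; principal=74629-1227=73402; balance=165868-73402=92466

1 3360 71269 382855
2 2833 71796 311059
3 2301 72328 238731
4 1766 72863 165868
5 1227 73402 92466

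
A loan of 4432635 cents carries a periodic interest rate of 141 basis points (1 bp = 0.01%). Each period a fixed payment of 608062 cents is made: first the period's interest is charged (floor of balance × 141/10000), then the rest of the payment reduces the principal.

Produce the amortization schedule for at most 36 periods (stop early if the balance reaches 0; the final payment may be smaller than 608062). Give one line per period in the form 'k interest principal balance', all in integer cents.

1 62500 545562 3887073
2 54807 553255 3333818
3 47006 561056 2772762
4 39095 568967 2203795
5 31073 576989 1626806
6 22937 585125 1041681
7 14687 593375 448306
8 6321 448306 0

1. interest=⌊4432635·141/10000⌋=62500; principal=608062-62500=545562; balance=4432635-545562=3887073
2. interest=⌊3887073·141/10000⌋=54807; principal=608062-54807=553255; balance=3887073-553255=3333818
3. interest=⌊3333818·141/10000⌋=47006; principal=608062-47006=561056; balance=3333818-561056=2772762
4. interest=⌊2772762·141/10000⌋=39095; principal=608062-39095=568967; balance=2772762-568967=2203795
5. interest=⌊2203795·141/10000⌋=31073; principal=608062-31073=576989; balance=2203795-576989=1626806
6. interest=⌊1626806·141/10000⌋=22937; principal=608062-22937=585125; balance=1626806-585125=1041681
7. interest=⌊1041681·141/10000⌋=14687; principal=608062-14687=593375; balance=1041681-593375=448306
8. interest=⌊448306·141/10000⌋=6321; principal=min(608062-6321,448306)=448306; balance=448306-448306=0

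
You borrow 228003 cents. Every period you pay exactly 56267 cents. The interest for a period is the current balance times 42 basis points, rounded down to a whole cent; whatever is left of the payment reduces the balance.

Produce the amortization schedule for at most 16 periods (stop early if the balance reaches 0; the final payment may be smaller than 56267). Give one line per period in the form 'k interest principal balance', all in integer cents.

1 957 55310 172693
2 725 55542 117151
3 492 55775 61376
4 257 56010 5366
5 22 5366 0

1. interest=⌊228003·42/10000⌋=957; principal=56267-957=55310; balance=228003-55310=172693
2. interest=⌊172693·42/10000⌋=725; principal=56267-725=55542; balance=172693-55542=117151
3. interest=⌊117151·42/10000⌋=492; principal=56267-492=55775; balance=117151-55775=61376
4. interest=⌊61376·42/10000⌋=257; principal=56267-257=56010; balance=61376-56010=5366
5. interest=⌊5366·42/10000⌋=22; principal=min(56267-22,5366)=5366; balance=5366-5366=0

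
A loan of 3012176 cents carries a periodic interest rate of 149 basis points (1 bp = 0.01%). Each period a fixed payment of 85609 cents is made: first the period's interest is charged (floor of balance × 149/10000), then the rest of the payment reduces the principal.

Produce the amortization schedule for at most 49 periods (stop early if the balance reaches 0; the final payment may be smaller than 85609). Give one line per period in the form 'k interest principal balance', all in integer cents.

1 44881 40728 2971448
2 44274 41335 2930113
3 43658 41951 2888162
4 43033 42576 2845586
5 42399 43210 2802376
6 41755 43854 2758522
7 41101 44508 2714014
8 40438 45171 2668843
9 39765 45844 2622999
10 39082 46527 2576472
11 38389 47220 2529252
12 37685 47924 2481328
13 36971 48638 2432690
14 36247 49362 2383328
15 35511 50098 2333230
16 34765 50844 2282386
17 34007 51602 2230784
18 33238 52371 2178413
19 32458 53151 2125262
20 31666 53943 2071319
21 30862 54747 2016572
22 30046 55563 1961009
23 29219 56390 1904619
24 28378 57231 1847388
25 27526 58083 1789305
26 26660 58949 1730356
27 25782 59827 1670529
28 24890 60719 1609810
29 23986 61623 1548187
30 23067 62542 1485645
31 22136 63473 1422172
32 21190 64419 1357753
33 20230 65379 1292374
34 19256 66353 1226021
35 18267 67342 1158679
36 17264 68345 1090334
37 16245 69364 1020970
38 15212 70397 950573
39 14163 71446 879127
40 13098 72511 806616
41 12018 73591 733025
42 10922 74687 658338
43 9809 75800 582538
44 8679 76930 505608
45 7533 78076 427532
46 6370 79239 348293
47 5189 80420 267873
48 3991 81618 186255
49 2775 82834 103421

1. interest=⌊3012176·149/10000⌋=44881; principal=85609-44881=40728; balance=3012176-40728=2971448
2. interest=⌊2971448·149/10000⌋=44274; principal=85609-44274=41335; balance=2971448-41335=2930113
3. interest=⌊2930113·149/10000⌋=43658; principal=85609-43658=41951; balance=2930113-41951=2888162
4. interest=⌊2888162·149/10000⌋=43033; principal=85609-43033=42576; balance=2888162-42576=2845586
5. interest=⌊2845586·149/10000⌋=42399; principal=85609-42399=43210; balance=2845586-43210=2802376
6. interest=⌊2802376·149/10000⌋=41755; principal=85609-41755=43854; balance=2802376-43854=2758522
7. interest=⌊2758522·149/10000⌋=41101; principal=85609-41101=44508; balance=2758522-44508=2714014
8. interest=⌊2714014·149/10000⌋=40438; principal=85609-40438=45171; balance=2714014-45171=2668843
9. interest=⌊2668843·149/10000⌋=39765; principal=85609-39765=45844; balance=2668843-45844=2622999
10. interest=⌊2622999·149/10000⌋=39082; principal=85609-39082=46527; balance=2622999-46527=2576472
11. interest=⌊2576472·149/10000⌋=38389; principal=85609-38389=47220; balance=2576472-47220=2529252
12. interest=⌊2529252·149/10000⌋=37685; principal=85609-37685=47924; balance=2529252-47924=2481328
13. interest=⌊2481328·149/10000⌋=36971; principal=85609-36971=48638; balance=2481328-48638=2432690
14. interest=⌊2432690·149/10000⌋=36247; principal=85609-36247=49362; balance=2432690-49362=2383328
15. interest=⌊2383328·149/10000⌋=35511; principal=85609-35511=50098; balance=2383328-50098=2333230
16. interest=⌊2333230·149/10000⌋=34765; principal=85609-34765=50844; balance=2333230-50844=2282386
17. interest=⌊2282386·149/10000⌋=34007; principal=85609-34007=51602; balance=2282386-51602=2230784
18. interest=⌊2230784·149/10000⌋=33238; principal=85609-33238=52371; balance=2230784-52371=2178413
19. interest=⌊2178413·149/10000⌋=32458; principal=85609-32458=53151; balance=2178413-53151=2125262
20. interest=⌊2125262·149/10000⌋=31666; principal=85609-31666=53943; balance=2125262-53943=2071319
21. interest=⌊2071319·149/10000⌋=30862; principal=85609-30862=54747; balance=2071319-54747=2016572
22. interest=⌊2016572·149/10000⌋=30046; principal=85609-30046=55563; balance=2016572-55563=1961009
23. interest=⌊1961009·149/10000⌋=29219; principal=85609-29219=56390; balance=1961009-56390=1904619
24. interest=⌊1904619·149/10000⌋=28378; principal=85609-28378=57231; balance=1904619-57231=1847388
25. interest=⌊1847388·149/10000⌋=27526; principal=85609-27526=58083; balance=1847388-58083=1789305
26. interest=⌊1789305·149/10000⌋=26660; principal=85609-26660=58949; balance=1789305-58949=1730356
27. interest=⌊1730356·149/10000⌋=25782; principal=85609-25782=59827; balance=1730356-59827=1670529
28. interest=⌊1670529·149/10000⌋=24890; principal=85609-24890=60719; balance=1670529-60719=1609810
29. interest=⌊1609810·149/10000⌋=23986; principal=85609-23986=61623; balance=1609810-61623=1548187
30. interest=⌊1548187·149/10000⌋=23067; principal=85609-23067=62542; balance=1548187-62542=1485645
31. interest=⌊1485645·149/10000⌋=22136; principal=85609-22136=63473; balance=1485645-63473=1422172
32. interest=⌊1422172·149/10000⌋=21190; principal=85609-21190=64419; balance=1422172-64419=1357753
33. interest=⌊1357753·149/10000⌋=20230; principal=85609-20230=65379; balance=1357753-65379=1292374
34. interest=⌊1292374·149/10000⌋=19256; principal=85609-19256=66353; balance=1292374-66353=1226021
35. interest=⌊1226021·149/10000⌋=18267; principal=85609-18267=67342; balance=1226021-67342=1158679
36. interest=⌊1158679·149/10000⌋=17264; principal=85609-17264=68345; balance=1158679-68345=1090334
37. interest=⌊1090334·149/10000⌋=16245; principal=85609-16245=69364; balance=1090334-69364=1020970
38. interest=⌊1020970·149/10000⌋=15212; principal=85609-15212=70397; balance=1020970-70397=950573
39. interest=⌊950573·149/10000⌋=14163; principal=85609-14163=71446; balance=950573-71446=879127
40. interest=⌊879127·149/10000⌋=13098; principal=85609-13098=72511; balance=879127-72511=806616
41. interest=⌊806616·149/10000⌋=12018; principal=85609-12018=73591; balance=806616-73591=733025
42. interest=⌊733025·149/10000⌋=10922; principal=85609-10922=74687; balance=733025-74687=658338
43. interest=⌊658338·149/10000⌋=9809; principal=85609-9809=75800; balance=658338-75800=582538
44. interest=⌊582538·149/10000⌋=8679; principal=85609-8679=76930; balance=582538-76930=505608
45. interest=⌊505608·149/10000⌋=7533; principal=85609-7533=78076; balance=505608-78076=427532
46. interest=⌊427532·149/10000⌋=6370; principal=85609-6370=79239; balance=427532-79239=348293
47. interest=⌊348293·149/10000⌋=5189; principal=85609-5189=80420; balance=348293-80420=267873
48. interest=⌊267873·149/10000⌋=3991; principal=85609-3991=81618; balance=267873-81618=186255
49. interest=⌊186255·149/10000⌋=2775; principal=85609-2775=82834; balance=186255-82834=103421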